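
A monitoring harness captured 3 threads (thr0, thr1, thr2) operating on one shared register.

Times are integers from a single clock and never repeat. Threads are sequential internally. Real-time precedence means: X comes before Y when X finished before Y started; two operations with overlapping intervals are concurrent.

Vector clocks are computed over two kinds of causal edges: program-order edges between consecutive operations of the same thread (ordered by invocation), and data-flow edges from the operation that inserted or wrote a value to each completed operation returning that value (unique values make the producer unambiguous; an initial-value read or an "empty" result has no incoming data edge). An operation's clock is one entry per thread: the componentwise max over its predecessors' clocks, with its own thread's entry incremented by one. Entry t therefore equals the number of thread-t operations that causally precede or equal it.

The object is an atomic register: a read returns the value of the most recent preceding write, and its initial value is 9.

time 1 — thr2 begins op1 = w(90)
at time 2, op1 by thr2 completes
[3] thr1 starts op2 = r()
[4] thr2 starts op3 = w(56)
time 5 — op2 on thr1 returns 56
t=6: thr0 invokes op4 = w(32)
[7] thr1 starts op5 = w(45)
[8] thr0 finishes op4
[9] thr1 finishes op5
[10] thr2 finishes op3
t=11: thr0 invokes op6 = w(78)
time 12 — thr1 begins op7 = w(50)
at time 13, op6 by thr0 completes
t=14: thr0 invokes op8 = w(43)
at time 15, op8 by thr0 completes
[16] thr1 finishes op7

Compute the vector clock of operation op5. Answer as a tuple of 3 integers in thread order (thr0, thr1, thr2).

VC(op1, invoked at 1): no causal predecessors; +1 on thr2 → (0, 0, 1)
VC(op4, invoked at 6): no causal predecessors; +1 on thr0 → (1, 0, 0)
VC(op3, invoked at 4): max of VC(op1)=(0, 0, 1), then +1 on thread thr2 → (0, 0, 2)
VC(op6, invoked at 11): max of VC(op4)=(1, 0, 0), then +1 on thread thr0 → (2, 0, 0)
VC(op2, invoked at 3): max of VC(op3)=(0, 0, 2), then +1 on thread thr1 → (0, 1, 2)
VC(op8, invoked at 14): max of VC(op6)=(2, 0, 0), then +1 on thread thr0 → (3, 0, 0)
VC(op5, invoked at 7): max of VC(op2)=(0, 1, 2), then +1 on thread thr1 → (0, 2, 2)
VC(op7, invoked at 12): max of VC(op5)=(0, 2, 2), then +1 on thread thr1 → (0, 3, 2)
target: VC(op5) = (0, 2, 2)

(0, 2, 2)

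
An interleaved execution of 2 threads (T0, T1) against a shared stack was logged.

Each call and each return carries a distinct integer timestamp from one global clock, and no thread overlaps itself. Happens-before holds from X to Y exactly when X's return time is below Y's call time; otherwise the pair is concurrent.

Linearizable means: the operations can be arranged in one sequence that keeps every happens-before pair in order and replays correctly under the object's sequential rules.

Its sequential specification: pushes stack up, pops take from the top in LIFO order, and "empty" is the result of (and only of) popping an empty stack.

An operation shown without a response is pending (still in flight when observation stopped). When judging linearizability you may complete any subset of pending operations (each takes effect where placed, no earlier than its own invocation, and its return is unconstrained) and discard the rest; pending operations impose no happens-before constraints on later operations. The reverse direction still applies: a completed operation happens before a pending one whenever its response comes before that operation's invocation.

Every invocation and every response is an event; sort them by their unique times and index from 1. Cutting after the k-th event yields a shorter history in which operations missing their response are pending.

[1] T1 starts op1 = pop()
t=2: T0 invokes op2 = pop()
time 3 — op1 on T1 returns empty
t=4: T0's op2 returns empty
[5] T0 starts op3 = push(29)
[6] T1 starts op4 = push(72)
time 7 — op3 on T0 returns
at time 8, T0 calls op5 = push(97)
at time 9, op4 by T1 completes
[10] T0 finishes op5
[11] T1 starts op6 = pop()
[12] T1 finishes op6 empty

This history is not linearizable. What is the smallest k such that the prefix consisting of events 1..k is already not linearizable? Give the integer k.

12

events 1..11 are linearizable; a witness order is op1, op2, op3, op4, op5:
after step 1 (op1 pop() → empty): stack <>
after step 2 (op2 pop() → empty): stack <>
after step 3 (op3 push(29)): stack <29>
after step 4 (op4 push(72)): stack <29,72>
after step 5 (op5 push(97)): stack <29,72,97>
include event 12 — op6 responding at 12 — and every candidate order breaks
take op1, op2, op3, op4, op5, op6: step 6 already fails, because op6 pop() → empty cannot occur there
take op1, op2, op3, op5, op4, op6: step 6 already fails, because op6 pop() → empty cannot occur there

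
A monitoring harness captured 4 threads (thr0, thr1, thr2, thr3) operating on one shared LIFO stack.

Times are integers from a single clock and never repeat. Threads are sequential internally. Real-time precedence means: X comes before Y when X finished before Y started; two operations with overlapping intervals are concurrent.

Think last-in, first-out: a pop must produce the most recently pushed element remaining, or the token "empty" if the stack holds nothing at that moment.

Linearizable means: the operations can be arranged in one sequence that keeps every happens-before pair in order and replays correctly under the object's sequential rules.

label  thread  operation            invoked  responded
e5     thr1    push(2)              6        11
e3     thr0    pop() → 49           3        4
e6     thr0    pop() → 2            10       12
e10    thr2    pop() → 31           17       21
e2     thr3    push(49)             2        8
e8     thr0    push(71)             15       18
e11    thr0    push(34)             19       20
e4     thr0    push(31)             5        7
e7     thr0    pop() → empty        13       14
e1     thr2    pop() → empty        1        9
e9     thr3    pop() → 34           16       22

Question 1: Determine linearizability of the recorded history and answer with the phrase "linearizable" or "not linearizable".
cut after 13 events: linearizable; cut after 14 events (e7 responds, time 14): not linearizable
52 orders of the 7 completed LIFO stack ops respect real time; none is legal
sample order e1, e2, e3, e4, e5, e6, e7 stalls at step 7 — e7 pop() → empty has no legal effect
sample order e1, e2, e3, e4, e6, e5, e7 stalls at step 5 — e6 pop() → 2 has no legal effect

not linearizable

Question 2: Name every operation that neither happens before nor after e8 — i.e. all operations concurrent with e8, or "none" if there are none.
Answer: e10, e9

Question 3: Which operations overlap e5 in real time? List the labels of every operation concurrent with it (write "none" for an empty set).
Answer: e1, e2, e4, e6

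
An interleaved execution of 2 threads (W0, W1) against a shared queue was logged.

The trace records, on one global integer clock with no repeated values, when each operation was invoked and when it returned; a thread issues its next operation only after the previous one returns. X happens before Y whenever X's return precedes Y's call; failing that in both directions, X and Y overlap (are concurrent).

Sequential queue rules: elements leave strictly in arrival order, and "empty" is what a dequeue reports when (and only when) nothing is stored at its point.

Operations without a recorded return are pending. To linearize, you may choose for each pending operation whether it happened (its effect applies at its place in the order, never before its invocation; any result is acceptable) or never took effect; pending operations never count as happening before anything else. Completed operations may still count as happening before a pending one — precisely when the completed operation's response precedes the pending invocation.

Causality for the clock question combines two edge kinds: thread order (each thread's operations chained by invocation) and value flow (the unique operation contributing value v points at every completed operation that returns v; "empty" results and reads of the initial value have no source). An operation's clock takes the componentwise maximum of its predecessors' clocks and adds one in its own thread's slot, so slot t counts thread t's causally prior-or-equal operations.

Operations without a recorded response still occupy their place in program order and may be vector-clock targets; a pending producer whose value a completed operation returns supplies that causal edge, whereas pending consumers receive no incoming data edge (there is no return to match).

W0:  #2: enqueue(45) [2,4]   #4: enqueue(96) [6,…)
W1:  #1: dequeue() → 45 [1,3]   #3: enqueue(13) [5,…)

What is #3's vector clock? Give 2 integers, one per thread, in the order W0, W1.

(1, 2)

VC(#2, invoked at 2): no causal predecessors; +1 on W0 → (1, 0)
#1 (invocation 1): componentwise max over VC(#2)=(1, 0), +1 at W1, giving (1, 1)
#4 (invocation 6): componentwise max over VC(#2)=(1, 0), +1 at W0, giving (2, 0)
#3 (invocation 5): componentwise max over VC(#1)=(1, 1), +1 at W1, giving (1, 2)
target: VC(#3) = (1, 2)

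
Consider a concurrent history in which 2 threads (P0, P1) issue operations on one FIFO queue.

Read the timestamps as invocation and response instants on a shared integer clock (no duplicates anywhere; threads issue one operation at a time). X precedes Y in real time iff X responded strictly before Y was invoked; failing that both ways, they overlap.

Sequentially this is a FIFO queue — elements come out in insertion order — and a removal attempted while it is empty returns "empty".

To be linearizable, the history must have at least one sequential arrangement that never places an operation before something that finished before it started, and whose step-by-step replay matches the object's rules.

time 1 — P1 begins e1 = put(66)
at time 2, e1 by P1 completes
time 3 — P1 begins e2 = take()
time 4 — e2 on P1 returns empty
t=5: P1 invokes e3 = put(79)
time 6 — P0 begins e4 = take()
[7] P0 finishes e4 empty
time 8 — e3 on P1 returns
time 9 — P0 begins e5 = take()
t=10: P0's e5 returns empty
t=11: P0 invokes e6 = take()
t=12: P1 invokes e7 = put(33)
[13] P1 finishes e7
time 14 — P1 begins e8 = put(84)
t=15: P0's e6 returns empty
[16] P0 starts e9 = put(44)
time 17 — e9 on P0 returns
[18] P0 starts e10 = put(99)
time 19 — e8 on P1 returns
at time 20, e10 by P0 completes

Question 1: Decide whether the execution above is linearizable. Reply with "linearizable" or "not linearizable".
not linearizable

cut after 3 events: linearizable; cut after 4 events (e2 responds, time 4): not linearizable
the sole real-time-consistent order of 2 completed operations fails the FIFO queue replay
sample order e1, e2 stalls at step 2 — e2 take() → empty has no legal effect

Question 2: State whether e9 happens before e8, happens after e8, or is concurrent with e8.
Answer: concurrent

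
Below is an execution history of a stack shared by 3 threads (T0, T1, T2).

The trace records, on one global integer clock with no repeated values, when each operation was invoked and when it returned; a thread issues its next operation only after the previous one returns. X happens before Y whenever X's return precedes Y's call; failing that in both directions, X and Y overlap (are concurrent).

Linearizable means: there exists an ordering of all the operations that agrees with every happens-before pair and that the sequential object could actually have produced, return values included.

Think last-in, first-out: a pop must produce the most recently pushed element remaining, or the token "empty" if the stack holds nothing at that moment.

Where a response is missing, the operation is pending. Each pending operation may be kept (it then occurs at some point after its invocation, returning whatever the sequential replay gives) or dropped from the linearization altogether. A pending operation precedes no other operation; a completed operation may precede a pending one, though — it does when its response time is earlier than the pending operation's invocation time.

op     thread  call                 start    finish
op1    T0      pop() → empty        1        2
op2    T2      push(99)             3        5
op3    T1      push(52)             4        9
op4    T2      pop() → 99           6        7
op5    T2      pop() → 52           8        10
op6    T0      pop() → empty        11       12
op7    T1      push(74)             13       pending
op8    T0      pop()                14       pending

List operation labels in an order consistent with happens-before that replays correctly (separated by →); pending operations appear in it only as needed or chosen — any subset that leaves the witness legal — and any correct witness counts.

1. op1 pop() → empty, leaving stack <>
2. op2 push(99), leaving stack <99>
3. op4 pop() → 99, leaving stack <>
4. op3 push(52), leaving stack <52>
5. op5 pop() → 52, leaving stack <>
6. op6 pop() → empty, leaving stack <>

op1 → op2 → op4 → op3 → op5 → op6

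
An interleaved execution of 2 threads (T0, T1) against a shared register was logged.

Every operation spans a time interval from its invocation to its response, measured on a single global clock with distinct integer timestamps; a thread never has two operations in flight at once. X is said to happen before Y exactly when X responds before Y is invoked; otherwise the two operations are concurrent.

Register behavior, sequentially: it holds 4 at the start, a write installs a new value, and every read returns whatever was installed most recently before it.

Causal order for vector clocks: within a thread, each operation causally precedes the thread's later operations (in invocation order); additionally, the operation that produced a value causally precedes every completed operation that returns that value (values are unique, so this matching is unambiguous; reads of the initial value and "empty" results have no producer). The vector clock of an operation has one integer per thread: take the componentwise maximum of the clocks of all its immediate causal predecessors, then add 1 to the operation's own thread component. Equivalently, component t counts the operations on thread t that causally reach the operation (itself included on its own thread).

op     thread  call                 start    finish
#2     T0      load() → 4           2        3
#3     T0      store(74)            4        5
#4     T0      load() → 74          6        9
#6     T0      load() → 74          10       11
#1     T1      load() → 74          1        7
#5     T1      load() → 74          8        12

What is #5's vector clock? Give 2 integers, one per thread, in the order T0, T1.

(2, 2)

root op #2, invoked 2: fresh clock plus T0's own tick → (1, 0)
merge at #3 (invoked 4): VC(#2)=(1, 0), own-thread bump on T0 → (2, 0)
merge at #1 (invoked 1): VC(#3)=(2, 0), own-thread bump on T1 → (2, 1)
merge at #4 (invoked 6): VC(#3)=(2, 0), own-thread bump on T0 → (3, 0)
merge at #5 (invoked 8): VC(#1)=(2, 1), VC(#3)=(2, 0), own-thread bump on T1 → (2, 2)
merge at #6 (invoked 10): VC(#3)=(2, 0), VC(#4)=(3, 0), own-thread bump on T0 → (4, 0)
target: VC(#5) = (2, 2)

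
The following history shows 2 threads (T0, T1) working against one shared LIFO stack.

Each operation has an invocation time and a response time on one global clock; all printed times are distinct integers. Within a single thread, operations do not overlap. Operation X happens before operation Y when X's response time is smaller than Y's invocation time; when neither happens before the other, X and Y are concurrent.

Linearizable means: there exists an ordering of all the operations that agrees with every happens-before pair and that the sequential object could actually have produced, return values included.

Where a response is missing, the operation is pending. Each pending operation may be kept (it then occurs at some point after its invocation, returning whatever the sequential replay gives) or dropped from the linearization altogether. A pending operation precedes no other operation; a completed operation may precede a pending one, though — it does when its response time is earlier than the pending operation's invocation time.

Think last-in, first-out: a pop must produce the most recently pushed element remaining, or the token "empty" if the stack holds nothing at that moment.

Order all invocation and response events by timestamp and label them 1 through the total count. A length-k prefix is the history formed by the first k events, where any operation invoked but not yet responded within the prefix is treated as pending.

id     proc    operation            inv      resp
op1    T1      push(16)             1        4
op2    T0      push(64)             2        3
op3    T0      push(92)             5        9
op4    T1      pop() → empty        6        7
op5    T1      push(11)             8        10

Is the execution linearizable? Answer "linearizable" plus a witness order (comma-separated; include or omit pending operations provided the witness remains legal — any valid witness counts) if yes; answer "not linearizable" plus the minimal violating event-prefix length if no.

not linearizable — minimal violating prefix: 7 events

through event 6 a valid linearization exists; event 7 (op4 responding at time 7) ends that
2 orders of the 3 completed LIFO stack ops respect real time; none is legal
every completion of the 1 pending operation (op3) was checked; none linearizes
e.g. op1, op2, op4 (pending dropped): illegal at step 3, since op4 pop() → empty cannot apply there
e.g. op2, op1, op4 (pending dropped): illegal at step 3, since op4 pop() → empty cannot apply there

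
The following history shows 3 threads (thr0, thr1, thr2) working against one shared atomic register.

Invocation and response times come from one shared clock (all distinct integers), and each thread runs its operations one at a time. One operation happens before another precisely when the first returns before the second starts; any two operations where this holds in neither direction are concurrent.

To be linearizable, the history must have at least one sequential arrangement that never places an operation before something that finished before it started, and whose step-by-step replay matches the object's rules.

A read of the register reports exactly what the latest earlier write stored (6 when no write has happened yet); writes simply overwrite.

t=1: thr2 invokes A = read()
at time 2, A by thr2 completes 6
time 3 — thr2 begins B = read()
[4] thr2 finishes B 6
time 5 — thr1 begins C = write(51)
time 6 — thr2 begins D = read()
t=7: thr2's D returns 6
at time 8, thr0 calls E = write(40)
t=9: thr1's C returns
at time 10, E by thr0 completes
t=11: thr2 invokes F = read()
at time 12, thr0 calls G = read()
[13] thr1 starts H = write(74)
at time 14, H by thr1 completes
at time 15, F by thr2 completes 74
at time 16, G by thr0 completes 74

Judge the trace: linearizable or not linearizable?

one valid linearization: A, B, D, C, E, H, F, G
1. A read() → 6, leaving value 6
2. B read() → 6, leaving value 6
3. D read() → 6, leaving value 6
4. C write(51), leaving value 51
5. E write(40), leaving value 40
6. H write(74), leaving value 74
7. F read() → 74, leaving value 74
8. G read() → 74, leaving value 74

linearizable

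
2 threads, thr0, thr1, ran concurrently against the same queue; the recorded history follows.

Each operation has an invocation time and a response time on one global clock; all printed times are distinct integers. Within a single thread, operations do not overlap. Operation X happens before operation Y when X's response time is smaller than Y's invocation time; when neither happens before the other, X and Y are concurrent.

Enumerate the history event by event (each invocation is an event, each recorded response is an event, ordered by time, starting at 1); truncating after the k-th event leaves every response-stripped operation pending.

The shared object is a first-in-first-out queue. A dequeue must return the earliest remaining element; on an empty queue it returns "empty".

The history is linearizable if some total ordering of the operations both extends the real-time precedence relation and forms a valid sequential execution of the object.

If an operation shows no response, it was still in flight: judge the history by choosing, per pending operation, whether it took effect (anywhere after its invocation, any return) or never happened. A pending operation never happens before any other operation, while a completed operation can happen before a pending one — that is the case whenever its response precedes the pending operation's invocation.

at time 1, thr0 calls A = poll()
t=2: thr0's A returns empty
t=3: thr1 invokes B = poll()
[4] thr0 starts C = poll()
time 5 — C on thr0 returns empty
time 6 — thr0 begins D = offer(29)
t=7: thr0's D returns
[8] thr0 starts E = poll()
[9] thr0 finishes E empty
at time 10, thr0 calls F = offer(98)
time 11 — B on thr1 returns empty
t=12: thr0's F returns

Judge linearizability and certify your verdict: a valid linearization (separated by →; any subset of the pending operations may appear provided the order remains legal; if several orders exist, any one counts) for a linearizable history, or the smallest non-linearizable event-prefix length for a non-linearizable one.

not linearizable — minimal violating prefix: 11 events

the violation lands at event 11, B's response at time 11: events 1..10 linearize, events 1..11 do not
the 5 completed operations admit 4 real-time orders; each fails the queue replay
no completion choice of the 1 pending operation (F) rescues it — every subset was tried
e.g. A, B, C, D, E (pending dropped): illegal at step 5, since E poll() → empty cannot apply there
e.g. A, C, B, D, E (pending dropped): illegal at step 5, since E poll() → empty cannot apply there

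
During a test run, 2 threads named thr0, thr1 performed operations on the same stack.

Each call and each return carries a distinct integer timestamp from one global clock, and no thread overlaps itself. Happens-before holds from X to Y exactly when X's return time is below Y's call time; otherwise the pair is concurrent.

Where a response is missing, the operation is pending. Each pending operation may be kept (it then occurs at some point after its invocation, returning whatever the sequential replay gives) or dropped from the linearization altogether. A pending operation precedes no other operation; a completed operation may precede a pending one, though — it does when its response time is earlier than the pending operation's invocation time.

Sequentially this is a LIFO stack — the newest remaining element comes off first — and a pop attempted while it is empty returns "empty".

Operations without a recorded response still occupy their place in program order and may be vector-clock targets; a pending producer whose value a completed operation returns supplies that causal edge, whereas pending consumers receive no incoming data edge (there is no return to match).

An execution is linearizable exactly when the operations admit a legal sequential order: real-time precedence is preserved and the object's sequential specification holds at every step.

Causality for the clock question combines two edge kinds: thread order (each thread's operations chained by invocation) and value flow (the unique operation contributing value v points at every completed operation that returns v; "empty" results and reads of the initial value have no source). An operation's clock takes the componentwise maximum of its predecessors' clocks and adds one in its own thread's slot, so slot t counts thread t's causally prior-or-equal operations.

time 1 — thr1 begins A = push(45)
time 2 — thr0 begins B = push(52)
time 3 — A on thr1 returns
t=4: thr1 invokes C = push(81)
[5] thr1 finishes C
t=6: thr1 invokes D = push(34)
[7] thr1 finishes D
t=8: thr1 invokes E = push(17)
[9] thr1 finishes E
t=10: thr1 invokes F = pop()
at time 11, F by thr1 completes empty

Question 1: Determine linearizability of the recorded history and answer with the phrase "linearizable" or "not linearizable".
events 1..10 are fine; event 11 — the response of F at time 11 — makes the prefix non-linearizable
exactly one order of the 5 completed ops respects real time; the stack replay fails
every completion of the 1 pending operation (B) was checked; none linearizes
e.g. A, C, D, E, F (pending dropped): illegal at step 5, since F pop() → empty cannot apply there

not linearizable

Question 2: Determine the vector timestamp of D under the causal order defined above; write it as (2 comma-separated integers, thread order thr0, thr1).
Answer: (0, 3)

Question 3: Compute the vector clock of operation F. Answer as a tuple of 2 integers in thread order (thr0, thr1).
Answer: (0, 5)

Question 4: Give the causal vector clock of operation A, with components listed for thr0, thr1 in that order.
Answer: (0, 1)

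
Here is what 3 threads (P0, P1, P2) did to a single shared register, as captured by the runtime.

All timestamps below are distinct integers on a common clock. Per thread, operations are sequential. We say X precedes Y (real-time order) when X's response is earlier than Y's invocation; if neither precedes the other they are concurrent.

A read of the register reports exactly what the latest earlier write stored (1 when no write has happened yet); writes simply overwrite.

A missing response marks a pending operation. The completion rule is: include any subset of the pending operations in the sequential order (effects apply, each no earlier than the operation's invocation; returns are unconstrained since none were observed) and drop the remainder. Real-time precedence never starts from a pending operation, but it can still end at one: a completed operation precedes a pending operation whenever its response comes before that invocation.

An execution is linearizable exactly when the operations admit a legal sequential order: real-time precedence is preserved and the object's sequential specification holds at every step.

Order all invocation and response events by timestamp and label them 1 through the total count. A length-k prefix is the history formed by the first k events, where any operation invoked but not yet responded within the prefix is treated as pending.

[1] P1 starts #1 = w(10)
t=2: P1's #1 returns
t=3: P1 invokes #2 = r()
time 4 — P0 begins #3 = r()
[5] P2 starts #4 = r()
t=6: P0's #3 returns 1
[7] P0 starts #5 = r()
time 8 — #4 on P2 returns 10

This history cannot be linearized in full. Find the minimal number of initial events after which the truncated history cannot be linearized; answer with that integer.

events 1..5 are linearizable, e.g. via #1:
1. #1 w(10), leaving value 10
include event 6 — #3 responding at 6 — and every candidate order breaks
every completion of the 2 pending operations (#2, #4) was checked; none linearizes
one such order, #1, #3 (pending dropped), breaks at step 2 where #3 r() → 1 is illegal

6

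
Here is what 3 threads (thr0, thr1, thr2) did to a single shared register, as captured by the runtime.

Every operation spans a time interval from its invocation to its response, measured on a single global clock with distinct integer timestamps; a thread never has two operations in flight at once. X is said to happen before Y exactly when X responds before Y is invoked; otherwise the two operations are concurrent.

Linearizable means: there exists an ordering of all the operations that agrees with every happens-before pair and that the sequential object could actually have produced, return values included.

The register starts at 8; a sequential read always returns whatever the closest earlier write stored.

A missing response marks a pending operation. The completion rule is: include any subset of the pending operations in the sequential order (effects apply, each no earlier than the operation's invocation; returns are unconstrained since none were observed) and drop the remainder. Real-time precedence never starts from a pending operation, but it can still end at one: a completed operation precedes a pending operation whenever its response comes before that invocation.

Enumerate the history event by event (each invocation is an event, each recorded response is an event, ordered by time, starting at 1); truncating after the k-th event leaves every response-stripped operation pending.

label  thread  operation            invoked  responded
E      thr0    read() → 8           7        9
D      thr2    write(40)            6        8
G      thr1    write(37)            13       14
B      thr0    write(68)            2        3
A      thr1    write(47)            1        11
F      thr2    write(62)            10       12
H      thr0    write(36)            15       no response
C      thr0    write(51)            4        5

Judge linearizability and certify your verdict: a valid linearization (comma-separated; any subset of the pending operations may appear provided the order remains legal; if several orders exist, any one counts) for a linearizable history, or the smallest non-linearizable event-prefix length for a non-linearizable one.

already the first 9 events (up to E's response at time 9) admit no linearization; the first 8 still do
real-time-consistent orders of the 4 completed operations: 2 — all fail the register replay
completion choices over the 1 pending operation (A) were checked; none helps
one such order, B, C, D, E (pending dropped), breaks at step 4 where E read() → 8 is illegal
one such order, B, C, E, D (pending dropped), breaks at step 3 where E read() → 8 is illegal

not linearizable — minimal violating prefix: 9 events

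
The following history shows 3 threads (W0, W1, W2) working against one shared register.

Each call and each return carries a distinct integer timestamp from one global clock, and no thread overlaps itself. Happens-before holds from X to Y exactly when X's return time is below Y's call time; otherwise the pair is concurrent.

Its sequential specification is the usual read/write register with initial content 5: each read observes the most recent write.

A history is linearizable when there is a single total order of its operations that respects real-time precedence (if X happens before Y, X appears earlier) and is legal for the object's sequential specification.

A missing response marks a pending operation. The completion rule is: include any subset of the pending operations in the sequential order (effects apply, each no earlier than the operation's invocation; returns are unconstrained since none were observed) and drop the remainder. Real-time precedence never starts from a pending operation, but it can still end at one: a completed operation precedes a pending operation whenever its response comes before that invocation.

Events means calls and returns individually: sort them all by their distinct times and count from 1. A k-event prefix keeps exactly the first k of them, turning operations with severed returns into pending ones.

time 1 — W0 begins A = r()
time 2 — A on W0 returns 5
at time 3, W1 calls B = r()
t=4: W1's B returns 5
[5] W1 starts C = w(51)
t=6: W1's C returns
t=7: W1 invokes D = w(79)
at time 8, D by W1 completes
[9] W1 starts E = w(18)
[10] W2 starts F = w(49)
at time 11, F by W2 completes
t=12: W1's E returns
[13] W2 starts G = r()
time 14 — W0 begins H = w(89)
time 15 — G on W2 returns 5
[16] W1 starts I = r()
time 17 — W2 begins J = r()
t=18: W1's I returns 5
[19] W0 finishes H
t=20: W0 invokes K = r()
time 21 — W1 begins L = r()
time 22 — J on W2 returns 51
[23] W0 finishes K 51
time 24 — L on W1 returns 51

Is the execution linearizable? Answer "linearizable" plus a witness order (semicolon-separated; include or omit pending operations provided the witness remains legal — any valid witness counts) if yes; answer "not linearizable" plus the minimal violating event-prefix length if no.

prefix check: 1..14 passes, 1..15 fails once G's time-15 response joins
all 2 real-time-respecting orders fail — 7 completed register operations, no legal replay
include/drop combinations of the 1 pending operation (H) were all tried; none helps
take A, B, C, D, E, F, G (pending dropped): step 7 already fails, because G r() → 5 cannot occur there
take A, B, C, D, F, E, G (pending dropped): step 7 already fails, because G r() → 5 cannot occur there

not linearizable — minimal violating prefix: 15 events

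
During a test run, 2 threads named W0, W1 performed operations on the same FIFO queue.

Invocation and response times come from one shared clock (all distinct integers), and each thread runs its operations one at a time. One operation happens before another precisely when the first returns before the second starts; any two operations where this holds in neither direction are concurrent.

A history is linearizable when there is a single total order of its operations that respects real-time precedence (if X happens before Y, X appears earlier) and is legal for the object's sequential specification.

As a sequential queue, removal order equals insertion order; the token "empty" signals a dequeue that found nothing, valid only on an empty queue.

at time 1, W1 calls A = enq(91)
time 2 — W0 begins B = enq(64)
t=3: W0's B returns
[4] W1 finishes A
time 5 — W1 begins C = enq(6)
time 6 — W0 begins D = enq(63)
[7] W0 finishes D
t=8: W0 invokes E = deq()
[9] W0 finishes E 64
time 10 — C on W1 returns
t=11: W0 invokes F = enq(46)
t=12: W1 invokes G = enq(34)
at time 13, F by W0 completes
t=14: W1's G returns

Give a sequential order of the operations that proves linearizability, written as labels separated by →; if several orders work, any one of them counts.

1. B enq(64), leaving queue <64>
2. A enq(91), leaving queue <64,91>
3. C enq(6), leaving queue <64,91,6>
4. D enq(63), leaving queue <64,91,6,63>
5. E deq() → 64, leaving queue <91,6,63>
6. F enq(46), leaving queue <91,6,63,46>
7. G enq(34), leaving queue <91,6,63,46,34>

B → A → C → D → E → F → G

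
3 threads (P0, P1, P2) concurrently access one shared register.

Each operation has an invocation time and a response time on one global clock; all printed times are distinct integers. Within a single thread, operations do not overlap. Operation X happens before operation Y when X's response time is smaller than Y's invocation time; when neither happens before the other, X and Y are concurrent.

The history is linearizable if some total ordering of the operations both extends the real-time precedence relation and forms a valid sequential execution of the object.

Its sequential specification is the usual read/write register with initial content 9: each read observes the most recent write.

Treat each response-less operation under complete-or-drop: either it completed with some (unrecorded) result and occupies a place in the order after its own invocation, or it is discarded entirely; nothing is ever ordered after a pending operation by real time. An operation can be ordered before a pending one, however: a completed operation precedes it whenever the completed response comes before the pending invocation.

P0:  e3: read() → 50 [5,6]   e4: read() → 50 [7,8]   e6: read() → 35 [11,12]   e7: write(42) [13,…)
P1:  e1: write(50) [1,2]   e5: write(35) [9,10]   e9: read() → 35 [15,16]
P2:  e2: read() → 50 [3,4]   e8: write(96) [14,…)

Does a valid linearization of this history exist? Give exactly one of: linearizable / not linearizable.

witness order: e1, e2, e3, e4, e5, e6, e9
after step 1 (e1 write(50)): value 50
after step 2 (e2 read() → 50): value 50
after step 3 (e3 read() → 50): value 50
after step 4 (e4 read() → 50): value 50
after step 5 (e5 write(35)): value 35
after step 6 (e6 read() → 35): value 35
after step 7 (e9 read() → 35): value 35

linearizable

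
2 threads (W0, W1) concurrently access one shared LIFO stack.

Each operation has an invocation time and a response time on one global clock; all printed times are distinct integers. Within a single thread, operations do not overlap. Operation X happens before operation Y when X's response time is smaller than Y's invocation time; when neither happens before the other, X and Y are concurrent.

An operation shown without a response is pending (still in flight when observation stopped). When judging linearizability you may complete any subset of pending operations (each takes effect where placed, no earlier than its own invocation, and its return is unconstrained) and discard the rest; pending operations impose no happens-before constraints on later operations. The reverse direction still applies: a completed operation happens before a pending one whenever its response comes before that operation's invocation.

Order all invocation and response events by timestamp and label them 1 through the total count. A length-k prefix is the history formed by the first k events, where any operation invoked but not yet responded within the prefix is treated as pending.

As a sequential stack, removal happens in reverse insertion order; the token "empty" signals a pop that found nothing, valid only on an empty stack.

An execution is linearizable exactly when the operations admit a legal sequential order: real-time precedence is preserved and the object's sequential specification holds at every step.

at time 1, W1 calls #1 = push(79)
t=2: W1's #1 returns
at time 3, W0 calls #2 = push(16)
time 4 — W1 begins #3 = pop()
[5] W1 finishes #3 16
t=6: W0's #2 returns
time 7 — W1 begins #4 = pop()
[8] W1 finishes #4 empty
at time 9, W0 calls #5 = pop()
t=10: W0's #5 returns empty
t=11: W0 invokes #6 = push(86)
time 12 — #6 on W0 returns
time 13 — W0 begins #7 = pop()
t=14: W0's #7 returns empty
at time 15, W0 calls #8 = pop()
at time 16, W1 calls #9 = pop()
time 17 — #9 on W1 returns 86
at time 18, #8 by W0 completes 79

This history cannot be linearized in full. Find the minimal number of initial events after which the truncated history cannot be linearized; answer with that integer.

8

events 1..7 are linearizable; a witness order is #1, #2, #3:
after step 1 (#1 push(79)): stack <79>
after step 2 (#2 push(16)): stack <79,16>
after step 3 (#3 pop() → 16): stack <79>
event 8 — #4's response, time 8 — after it, nothing linearizes
take #1, #2, #3, #4: step 4 already fails, because #4 pop() → empty cannot occur there
take #1, #3, #2, #4: step 2 already fails, because #3 pop() → 16 cannot occur there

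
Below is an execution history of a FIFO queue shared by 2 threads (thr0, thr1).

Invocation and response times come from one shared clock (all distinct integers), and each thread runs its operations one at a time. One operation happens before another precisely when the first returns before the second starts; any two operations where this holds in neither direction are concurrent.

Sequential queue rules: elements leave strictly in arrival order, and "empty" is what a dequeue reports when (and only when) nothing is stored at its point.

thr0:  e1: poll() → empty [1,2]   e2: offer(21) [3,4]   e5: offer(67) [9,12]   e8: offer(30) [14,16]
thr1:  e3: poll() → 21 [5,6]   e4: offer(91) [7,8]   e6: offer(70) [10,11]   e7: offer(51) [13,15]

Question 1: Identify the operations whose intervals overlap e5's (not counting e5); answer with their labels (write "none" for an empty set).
Answer: e6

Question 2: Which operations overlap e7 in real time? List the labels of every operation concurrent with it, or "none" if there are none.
Answer: e8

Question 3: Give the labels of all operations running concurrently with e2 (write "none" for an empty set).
Answer: none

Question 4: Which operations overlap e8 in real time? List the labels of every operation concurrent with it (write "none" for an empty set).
Answer: e7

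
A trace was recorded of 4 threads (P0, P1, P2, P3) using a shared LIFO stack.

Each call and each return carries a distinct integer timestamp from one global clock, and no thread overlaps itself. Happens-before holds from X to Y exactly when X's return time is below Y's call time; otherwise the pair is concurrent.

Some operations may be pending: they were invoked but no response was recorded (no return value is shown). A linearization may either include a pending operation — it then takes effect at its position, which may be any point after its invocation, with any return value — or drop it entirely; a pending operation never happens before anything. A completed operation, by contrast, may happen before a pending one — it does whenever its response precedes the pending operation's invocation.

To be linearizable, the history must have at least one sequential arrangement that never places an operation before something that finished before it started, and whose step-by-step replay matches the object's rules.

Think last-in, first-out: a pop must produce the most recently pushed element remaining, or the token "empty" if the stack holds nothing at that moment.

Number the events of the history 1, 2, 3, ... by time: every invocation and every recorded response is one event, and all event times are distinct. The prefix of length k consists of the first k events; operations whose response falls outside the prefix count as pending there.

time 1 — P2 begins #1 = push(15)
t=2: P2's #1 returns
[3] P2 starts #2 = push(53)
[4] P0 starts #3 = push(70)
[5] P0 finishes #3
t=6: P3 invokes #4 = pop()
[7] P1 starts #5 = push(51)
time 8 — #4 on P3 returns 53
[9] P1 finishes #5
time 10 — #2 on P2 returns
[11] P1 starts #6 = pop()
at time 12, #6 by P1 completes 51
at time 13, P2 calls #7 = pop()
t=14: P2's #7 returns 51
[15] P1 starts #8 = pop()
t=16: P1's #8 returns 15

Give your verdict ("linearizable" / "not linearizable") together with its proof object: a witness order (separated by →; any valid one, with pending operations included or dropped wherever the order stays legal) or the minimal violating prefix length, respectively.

not linearizable — minimal violating prefix: 14 events

the violation lands at event 14, #7's response at time 14: events 1..13 linearize, events 1..14 do not
7 completed operations, 8 real-time-consistent orders — every LIFO stack replay fails
take #1, #2, #3, #4, #5, #6, #7: step 4 already fails, because #4 pop() → 53 cannot occur there
take #1, #2, #3, #5, #4, #6, #7: step 5 already fails, because #4 pop() → 53 cannot occur there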